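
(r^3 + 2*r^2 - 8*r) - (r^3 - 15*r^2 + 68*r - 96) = 17*r^2 - 76*r + 96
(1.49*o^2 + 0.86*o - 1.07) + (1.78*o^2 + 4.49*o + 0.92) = 3.27*o^2 + 5.35*o - 0.15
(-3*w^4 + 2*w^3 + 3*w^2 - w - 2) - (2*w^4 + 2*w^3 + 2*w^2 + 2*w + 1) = -5*w^4 + w^2 - 3*w - 3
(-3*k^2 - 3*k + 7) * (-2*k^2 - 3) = 6*k^4 + 6*k^3 - 5*k^2 + 9*k - 21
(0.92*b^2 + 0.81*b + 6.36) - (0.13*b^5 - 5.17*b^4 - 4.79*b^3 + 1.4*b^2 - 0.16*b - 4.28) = -0.13*b^5 + 5.17*b^4 + 4.79*b^3 - 0.48*b^2 + 0.97*b + 10.64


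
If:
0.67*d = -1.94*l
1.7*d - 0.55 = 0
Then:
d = 0.32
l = -0.11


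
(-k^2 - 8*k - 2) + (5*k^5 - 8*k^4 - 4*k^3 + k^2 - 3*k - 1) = 5*k^5 - 8*k^4 - 4*k^3 - 11*k - 3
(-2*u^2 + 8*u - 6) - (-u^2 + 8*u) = -u^2 - 6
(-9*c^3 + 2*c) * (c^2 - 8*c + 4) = -9*c^5 + 72*c^4 - 34*c^3 - 16*c^2 + 8*c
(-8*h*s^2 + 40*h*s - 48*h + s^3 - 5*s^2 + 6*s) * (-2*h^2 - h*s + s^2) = 16*h^3*s^2 - 80*h^3*s + 96*h^3 + 6*h^2*s^3 - 30*h^2*s^2 + 36*h^2*s - 9*h*s^4 + 45*h*s^3 - 54*h*s^2 + s^5 - 5*s^4 + 6*s^3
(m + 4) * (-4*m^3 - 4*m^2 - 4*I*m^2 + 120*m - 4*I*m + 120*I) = -4*m^4 - 20*m^3 - 4*I*m^3 + 104*m^2 - 20*I*m^2 + 480*m + 104*I*m + 480*I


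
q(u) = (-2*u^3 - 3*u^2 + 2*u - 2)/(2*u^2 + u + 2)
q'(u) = (-4*u - 1)*(-2*u^3 - 3*u^2 + 2*u - 2)/(2*u^2 + u + 2)^2 + (-6*u^2 - 6*u + 2)/(2*u^2 + u + 2)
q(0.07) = -0.90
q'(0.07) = 1.30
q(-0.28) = -1.47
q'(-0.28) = 1.62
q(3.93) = -4.40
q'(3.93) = -1.11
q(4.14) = -4.63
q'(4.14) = -1.10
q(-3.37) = 1.58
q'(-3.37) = -1.23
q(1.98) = -2.14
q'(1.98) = -1.21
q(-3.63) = 1.90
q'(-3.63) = -1.20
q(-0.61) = -1.82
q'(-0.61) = 0.38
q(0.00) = -1.00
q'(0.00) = 1.50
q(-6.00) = 4.56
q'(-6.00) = -1.08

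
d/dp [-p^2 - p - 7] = -2*p - 1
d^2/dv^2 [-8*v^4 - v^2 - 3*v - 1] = -96*v^2 - 2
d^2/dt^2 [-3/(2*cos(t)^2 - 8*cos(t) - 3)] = 12*(-4*sin(t)^4 + 24*sin(t)^2 - 9*cos(t) + 3*cos(3*t) + 15)/(2*sin(t)^2 + 8*cos(t) + 1)^3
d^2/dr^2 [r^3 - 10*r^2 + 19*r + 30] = 6*r - 20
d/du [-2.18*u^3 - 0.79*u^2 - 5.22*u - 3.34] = -6.54*u^2 - 1.58*u - 5.22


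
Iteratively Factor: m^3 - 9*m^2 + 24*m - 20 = (m - 2)*(m^2 - 7*m + 10) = (m - 5)*(m - 2)*(m - 2)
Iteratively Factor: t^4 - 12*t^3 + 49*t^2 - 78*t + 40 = (t - 4)*(t^3 - 8*t^2 + 17*t - 10) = (t - 4)*(t - 1)*(t^2 - 7*t + 10) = (t - 5)*(t - 4)*(t - 1)*(t - 2)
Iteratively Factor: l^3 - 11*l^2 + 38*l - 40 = (l - 2)*(l^2 - 9*l + 20) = (l - 4)*(l - 2)*(l - 5)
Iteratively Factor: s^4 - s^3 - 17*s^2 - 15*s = (s + 3)*(s^3 - 4*s^2 - 5*s) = s*(s + 3)*(s^2 - 4*s - 5) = s*(s + 1)*(s + 3)*(s - 5)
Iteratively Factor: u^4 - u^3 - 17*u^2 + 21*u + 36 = (u - 3)*(u^3 + 2*u^2 - 11*u - 12) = (u - 3)^2*(u^2 + 5*u + 4) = (u - 3)^2*(u + 4)*(u + 1)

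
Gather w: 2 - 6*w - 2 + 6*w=0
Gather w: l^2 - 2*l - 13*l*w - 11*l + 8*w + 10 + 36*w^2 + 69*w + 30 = l^2 - 13*l + 36*w^2 + w*(77 - 13*l) + 40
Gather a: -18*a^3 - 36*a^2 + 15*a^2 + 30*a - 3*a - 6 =-18*a^3 - 21*a^2 + 27*a - 6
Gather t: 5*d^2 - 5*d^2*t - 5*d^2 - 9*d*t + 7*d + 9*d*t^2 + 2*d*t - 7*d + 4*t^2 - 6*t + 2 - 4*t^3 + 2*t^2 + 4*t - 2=-4*t^3 + t^2*(9*d + 6) + t*(-5*d^2 - 7*d - 2)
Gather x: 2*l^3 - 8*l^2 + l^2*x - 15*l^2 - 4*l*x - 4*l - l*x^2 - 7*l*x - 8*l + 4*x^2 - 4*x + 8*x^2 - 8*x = 2*l^3 - 23*l^2 - 12*l + x^2*(12 - l) + x*(l^2 - 11*l - 12)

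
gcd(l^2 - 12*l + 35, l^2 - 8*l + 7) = l - 7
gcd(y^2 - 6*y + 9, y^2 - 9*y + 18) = y - 3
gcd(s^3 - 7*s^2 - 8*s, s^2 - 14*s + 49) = 1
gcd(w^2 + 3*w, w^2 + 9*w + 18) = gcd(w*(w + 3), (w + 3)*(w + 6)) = w + 3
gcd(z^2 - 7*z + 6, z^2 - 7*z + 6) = z^2 - 7*z + 6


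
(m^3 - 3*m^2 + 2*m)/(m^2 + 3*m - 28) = m*(m^2 - 3*m + 2)/(m^2 + 3*m - 28)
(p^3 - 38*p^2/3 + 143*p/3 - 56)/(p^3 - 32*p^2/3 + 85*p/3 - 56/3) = (p - 3)/(p - 1)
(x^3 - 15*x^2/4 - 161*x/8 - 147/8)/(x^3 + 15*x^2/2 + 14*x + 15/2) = (4*x^2 - 21*x - 49)/(4*(x^2 + 6*x + 5))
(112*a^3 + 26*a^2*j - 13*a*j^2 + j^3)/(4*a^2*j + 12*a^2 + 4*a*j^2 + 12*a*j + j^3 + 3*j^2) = (56*a^2 - 15*a*j + j^2)/(2*a*j + 6*a + j^2 + 3*j)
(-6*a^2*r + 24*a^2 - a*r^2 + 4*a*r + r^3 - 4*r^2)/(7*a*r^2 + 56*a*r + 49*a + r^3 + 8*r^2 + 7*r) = (-6*a^2*r + 24*a^2 - a*r^2 + 4*a*r + r^3 - 4*r^2)/(7*a*r^2 + 56*a*r + 49*a + r^3 + 8*r^2 + 7*r)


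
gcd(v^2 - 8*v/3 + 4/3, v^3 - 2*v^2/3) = v - 2/3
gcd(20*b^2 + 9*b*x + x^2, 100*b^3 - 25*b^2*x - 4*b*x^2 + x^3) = 5*b + x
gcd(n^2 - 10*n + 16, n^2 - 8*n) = n - 8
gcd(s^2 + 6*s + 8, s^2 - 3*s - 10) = s + 2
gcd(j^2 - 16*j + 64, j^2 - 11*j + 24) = j - 8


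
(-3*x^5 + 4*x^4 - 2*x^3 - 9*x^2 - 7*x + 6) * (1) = -3*x^5 + 4*x^4 - 2*x^3 - 9*x^2 - 7*x + 6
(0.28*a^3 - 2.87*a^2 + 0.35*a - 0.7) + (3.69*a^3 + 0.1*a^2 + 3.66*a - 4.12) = 3.97*a^3 - 2.77*a^2 + 4.01*a - 4.82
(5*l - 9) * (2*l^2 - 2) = 10*l^3 - 18*l^2 - 10*l + 18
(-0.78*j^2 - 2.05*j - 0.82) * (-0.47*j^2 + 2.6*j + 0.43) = 0.3666*j^4 - 1.0645*j^3 - 5.28*j^2 - 3.0135*j - 0.3526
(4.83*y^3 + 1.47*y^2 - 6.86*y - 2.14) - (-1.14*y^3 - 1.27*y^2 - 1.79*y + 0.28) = 5.97*y^3 + 2.74*y^2 - 5.07*y - 2.42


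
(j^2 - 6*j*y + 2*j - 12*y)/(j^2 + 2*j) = (j - 6*y)/j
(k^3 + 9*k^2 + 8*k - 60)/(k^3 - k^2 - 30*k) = (k^2 + 4*k - 12)/(k*(k - 6))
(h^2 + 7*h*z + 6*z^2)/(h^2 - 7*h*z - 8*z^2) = (-h - 6*z)/(-h + 8*z)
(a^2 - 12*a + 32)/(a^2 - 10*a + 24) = (a - 8)/(a - 6)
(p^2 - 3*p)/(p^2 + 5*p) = (p - 3)/(p + 5)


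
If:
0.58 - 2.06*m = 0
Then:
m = 0.28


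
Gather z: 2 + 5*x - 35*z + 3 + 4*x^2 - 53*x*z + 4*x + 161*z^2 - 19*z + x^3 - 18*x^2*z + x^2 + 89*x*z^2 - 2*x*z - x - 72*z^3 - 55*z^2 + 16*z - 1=x^3 + 5*x^2 + 8*x - 72*z^3 + z^2*(89*x + 106) + z*(-18*x^2 - 55*x - 38) + 4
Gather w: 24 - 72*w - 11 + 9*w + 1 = 14 - 63*w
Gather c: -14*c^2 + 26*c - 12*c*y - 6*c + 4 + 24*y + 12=-14*c^2 + c*(20 - 12*y) + 24*y + 16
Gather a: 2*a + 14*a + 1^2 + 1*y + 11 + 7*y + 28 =16*a + 8*y + 40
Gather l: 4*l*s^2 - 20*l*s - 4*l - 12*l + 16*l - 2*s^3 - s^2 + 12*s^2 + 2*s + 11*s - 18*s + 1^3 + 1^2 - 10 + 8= l*(4*s^2 - 20*s) - 2*s^3 + 11*s^2 - 5*s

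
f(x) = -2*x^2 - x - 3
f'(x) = -4*x - 1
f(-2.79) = -15.78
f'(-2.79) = 10.16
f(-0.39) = -2.91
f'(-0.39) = 0.56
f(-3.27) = -21.12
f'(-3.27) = 12.08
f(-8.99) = -155.65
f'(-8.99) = 34.96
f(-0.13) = -2.90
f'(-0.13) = -0.48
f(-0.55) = -3.06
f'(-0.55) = 1.20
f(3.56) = -31.91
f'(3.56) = -15.24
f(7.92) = -136.37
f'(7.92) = -32.68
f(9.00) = -174.00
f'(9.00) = -37.00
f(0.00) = -3.00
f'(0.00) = -1.00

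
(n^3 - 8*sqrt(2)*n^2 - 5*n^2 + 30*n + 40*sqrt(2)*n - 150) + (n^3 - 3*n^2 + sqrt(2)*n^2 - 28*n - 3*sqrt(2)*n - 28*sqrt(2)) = 2*n^3 - 7*sqrt(2)*n^2 - 8*n^2 + 2*n + 37*sqrt(2)*n - 150 - 28*sqrt(2)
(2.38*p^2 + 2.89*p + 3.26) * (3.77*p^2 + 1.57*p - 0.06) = 8.9726*p^4 + 14.6319*p^3 + 16.6847*p^2 + 4.9448*p - 0.1956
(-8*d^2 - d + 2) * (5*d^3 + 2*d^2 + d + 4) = -40*d^5 - 21*d^4 - 29*d^2 - 2*d + 8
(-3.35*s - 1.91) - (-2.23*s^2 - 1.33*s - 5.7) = 2.23*s^2 - 2.02*s + 3.79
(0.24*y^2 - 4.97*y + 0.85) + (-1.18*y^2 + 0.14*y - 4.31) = -0.94*y^2 - 4.83*y - 3.46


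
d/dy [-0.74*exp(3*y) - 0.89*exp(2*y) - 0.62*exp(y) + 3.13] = (-2.22*exp(2*y) - 1.78*exp(y) - 0.62)*exp(y)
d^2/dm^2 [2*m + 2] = 0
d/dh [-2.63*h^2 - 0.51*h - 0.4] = -5.26*h - 0.51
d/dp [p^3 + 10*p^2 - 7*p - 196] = 3*p^2 + 20*p - 7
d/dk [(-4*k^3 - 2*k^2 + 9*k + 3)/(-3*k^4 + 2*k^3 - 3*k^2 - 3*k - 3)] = (-12*k^6 - 12*k^5 + 97*k^4 + 24*k^3 + 51*k^2 + 30*k - 18)/(9*k^8 - 12*k^7 + 22*k^6 + 6*k^5 + 15*k^4 + 6*k^3 + 27*k^2 + 18*k + 9)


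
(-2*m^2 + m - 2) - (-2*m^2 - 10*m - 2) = 11*m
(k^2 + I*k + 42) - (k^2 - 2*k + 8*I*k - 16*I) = 2*k - 7*I*k + 42 + 16*I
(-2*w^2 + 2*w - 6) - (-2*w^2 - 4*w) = 6*w - 6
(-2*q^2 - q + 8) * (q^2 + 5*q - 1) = -2*q^4 - 11*q^3 + 5*q^2 + 41*q - 8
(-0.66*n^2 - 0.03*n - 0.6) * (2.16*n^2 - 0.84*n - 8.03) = -1.4256*n^4 + 0.4896*n^3 + 4.029*n^2 + 0.7449*n + 4.818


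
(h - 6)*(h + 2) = h^2 - 4*h - 12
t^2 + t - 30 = (t - 5)*(t + 6)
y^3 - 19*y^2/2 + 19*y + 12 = (y - 6)*(y - 4)*(y + 1/2)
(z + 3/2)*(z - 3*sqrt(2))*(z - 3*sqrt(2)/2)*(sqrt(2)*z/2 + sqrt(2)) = sqrt(2)*z^4/2 - 9*z^3/2 + 7*sqrt(2)*z^3/4 - 63*z^2/4 + 6*sqrt(2)*z^2 - 27*z/2 + 63*sqrt(2)*z/4 + 27*sqrt(2)/2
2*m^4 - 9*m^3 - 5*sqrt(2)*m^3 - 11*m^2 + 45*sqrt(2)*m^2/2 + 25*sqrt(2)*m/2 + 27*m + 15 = (m - 5)*(m - 3*sqrt(2))*(sqrt(2)*m + 1)*(sqrt(2)*m + sqrt(2)/2)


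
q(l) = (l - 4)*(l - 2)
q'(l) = 2*l - 6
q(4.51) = 1.28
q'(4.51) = 3.02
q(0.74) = 4.11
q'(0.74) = -4.52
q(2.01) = -0.02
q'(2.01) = -1.98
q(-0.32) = 10.02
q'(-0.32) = -6.64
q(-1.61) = 20.25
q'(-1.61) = -9.22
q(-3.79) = 45.10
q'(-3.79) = -13.58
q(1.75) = 0.56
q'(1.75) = -2.50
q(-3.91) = 46.75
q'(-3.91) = -13.82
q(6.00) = 8.00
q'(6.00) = 6.00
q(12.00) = 80.00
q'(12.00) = 18.00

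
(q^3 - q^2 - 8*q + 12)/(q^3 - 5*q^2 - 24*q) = (q^2 - 4*q + 4)/(q*(q - 8))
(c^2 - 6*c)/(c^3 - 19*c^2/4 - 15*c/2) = 4/(4*c + 5)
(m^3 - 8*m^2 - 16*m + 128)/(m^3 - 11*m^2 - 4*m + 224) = (m - 4)/(m - 7)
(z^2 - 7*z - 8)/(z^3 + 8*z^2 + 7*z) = (z - 8)/(z*(z + 7))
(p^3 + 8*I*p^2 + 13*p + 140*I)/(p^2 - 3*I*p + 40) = (p^2 + 3*I*p + 28)/(p - 8*I)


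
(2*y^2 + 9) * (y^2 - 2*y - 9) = 2*y^4 - 4*y^3 - 9*y^2 - 18*y - 81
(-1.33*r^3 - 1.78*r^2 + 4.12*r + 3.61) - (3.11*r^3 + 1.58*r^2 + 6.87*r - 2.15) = -4.44*r^3 - 3.36*r^2 - 2.75*r + 5.76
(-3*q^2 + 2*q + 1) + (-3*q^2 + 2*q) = -6*q^2 + 4*q + 1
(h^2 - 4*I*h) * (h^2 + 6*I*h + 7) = h^4 + 2*I*h^3 + 31*h^2 - 28*I*h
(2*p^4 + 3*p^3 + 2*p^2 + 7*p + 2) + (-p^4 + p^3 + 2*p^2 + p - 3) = p^4 + 4*p^3 + 4*p^2 + 8*p - 1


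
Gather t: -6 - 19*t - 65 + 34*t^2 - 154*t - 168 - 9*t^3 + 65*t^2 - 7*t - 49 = -9*t^3 + 99*t^2 - 180*t - 288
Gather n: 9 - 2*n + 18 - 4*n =27 - 6*n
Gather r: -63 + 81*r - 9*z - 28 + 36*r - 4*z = 117*r - 13*z - 91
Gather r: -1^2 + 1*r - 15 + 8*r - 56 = 9*r - 72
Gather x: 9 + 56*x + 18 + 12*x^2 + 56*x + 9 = 12*x^2 + 112*x + 36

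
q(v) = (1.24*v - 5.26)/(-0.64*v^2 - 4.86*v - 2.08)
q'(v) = (1.24*v - 5.26)*(1.28*v + 4.86)/(-0.64*v^2 - 4.86*v - 2.08)^2 + 1.24/(-0.64*v^2 - 4.86*v - 2.08)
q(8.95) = -0.06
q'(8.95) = -0.00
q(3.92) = 0.01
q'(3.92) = -0.04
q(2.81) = 0.09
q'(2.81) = -0.09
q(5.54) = -0.03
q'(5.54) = -0.02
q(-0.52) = -21.54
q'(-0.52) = -325.02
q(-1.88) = -1.58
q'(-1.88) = -0.55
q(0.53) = 0.95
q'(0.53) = -1.35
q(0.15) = 1.80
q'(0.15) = -3.65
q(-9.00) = 1.61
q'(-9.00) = 0.93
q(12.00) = -0.06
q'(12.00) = 0.00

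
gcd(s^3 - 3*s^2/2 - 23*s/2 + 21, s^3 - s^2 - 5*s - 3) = s - 3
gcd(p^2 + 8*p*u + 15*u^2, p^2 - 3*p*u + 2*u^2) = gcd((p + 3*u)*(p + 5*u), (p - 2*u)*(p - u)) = 1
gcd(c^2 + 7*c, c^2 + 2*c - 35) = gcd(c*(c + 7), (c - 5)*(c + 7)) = c + 7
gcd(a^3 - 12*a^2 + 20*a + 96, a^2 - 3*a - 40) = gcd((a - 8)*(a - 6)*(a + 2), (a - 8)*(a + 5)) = a - 8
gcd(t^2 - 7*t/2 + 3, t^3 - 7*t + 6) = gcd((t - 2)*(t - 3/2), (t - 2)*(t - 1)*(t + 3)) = t - 2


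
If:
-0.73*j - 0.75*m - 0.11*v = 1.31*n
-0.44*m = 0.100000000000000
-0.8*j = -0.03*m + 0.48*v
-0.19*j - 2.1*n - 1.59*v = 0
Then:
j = 0.08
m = -0.23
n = 0.10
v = -0.14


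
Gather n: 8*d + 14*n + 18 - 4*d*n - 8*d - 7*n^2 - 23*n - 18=-7*n^2 + n*(-4*d - 9)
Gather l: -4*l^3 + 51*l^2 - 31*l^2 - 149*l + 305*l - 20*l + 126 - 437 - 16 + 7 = -4*l^3 + 20*l^2 + 136*l - 320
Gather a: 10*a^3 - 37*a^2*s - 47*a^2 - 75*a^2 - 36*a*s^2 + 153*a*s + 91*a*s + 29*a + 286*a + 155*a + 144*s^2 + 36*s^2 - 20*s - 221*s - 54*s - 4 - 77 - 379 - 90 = 10*a^3 + a^2*(-37*s - 122) + a*(-36*s^2 + 244*s + 470) + 180*s^2 - 295*s - 550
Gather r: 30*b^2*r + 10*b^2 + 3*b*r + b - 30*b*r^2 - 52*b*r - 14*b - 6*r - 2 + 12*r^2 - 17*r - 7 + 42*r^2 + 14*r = 10*b^2 - 13*b + r^2*(54 - 30*b) + r*(30*b^2 - 49*b - 9) - 9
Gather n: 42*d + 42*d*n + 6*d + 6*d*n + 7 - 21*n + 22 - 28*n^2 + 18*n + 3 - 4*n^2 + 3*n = 48*d*n + 48*d - 32*n^2 + 32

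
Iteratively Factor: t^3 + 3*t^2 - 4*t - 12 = (t + 2)*(t^2 + t - 6) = (t + 2)*(t + 3)*(t - 2)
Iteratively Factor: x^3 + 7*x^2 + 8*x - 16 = (x - 1)*(x^2 + 8*x + 16) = (x - 1)*(x + 4)*(x + 4)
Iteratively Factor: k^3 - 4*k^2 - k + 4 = (k + 1)*(k^2 - 5*k + 4) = (k - 4)*(k + 1)*(k - 1)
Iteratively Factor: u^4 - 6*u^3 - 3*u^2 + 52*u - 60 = (u - 5)*(u^3 - u^2 - 8*u + 12) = (u - 5)*(u + 3)*(u^2 - 4*u + 4) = (u - 5)*(u - 2)*(u + 3)*(u - 2)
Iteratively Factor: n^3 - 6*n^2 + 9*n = (n)*(n^2 - 6*n + 9) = n*(n - 3)*(n - 3)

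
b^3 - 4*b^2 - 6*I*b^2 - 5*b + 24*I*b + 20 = (b - 4)*(b - 5*I)*(b - I)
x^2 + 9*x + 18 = (x + 3)*(x + 6)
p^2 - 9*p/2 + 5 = (p - 5/2)*(p - 2)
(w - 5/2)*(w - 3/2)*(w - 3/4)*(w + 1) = w^4 - 15*w^3/4 + 2*w^2 + 63*w/16 - 45/16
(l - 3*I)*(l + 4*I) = l^2 + I*l + 12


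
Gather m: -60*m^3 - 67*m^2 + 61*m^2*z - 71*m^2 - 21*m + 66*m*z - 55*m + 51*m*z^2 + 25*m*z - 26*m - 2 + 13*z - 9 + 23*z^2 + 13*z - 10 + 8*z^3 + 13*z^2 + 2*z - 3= -60*m^3 + m^2*(61*z - 138) + m*(51*z^2 + 91*z - 102) + 8*z^3 + 36*z^2 + 28*z - 24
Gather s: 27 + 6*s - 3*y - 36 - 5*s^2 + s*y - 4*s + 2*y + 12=-5*s^2 + s*(y + 2) - y + 3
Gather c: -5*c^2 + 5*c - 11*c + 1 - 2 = -5*c^2 - 6*c - 1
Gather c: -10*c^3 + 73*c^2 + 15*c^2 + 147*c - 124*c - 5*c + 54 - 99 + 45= -10*c^3 + 88*c^2 + 18*c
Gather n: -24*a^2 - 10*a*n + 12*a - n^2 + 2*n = -24*a^2 + 12*a - n^2 + n*(2 - 10*a)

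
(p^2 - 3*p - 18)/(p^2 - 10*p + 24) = (p + 3)/(p - 4)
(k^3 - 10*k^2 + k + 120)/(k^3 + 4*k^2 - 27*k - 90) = (k - 8)/(k + 6)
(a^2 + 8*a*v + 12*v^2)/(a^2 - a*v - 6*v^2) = (-a - 6*v)/(-a + 3*v)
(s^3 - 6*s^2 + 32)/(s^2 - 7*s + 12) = (s^2 - 2*s - 8)/(s - 3)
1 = 1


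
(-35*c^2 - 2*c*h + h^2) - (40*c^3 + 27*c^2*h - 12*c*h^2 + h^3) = -40*c^3 - 27*c^2*h - 35*c^2 + 12*c*h^2 - 2*c*h - h^3 + h^2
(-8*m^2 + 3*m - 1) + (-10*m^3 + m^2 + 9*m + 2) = -10*m^3 - 7*m^2 + 12*m + 1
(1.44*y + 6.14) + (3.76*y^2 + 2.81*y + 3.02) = 3.76*y^2 + 4.25*y + 9.16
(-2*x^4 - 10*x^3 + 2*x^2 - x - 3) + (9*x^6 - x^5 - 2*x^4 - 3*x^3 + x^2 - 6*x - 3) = 9*x^6 - x^5 - 4*x^4 - 13*x^3 + 3*x^2 - 7*x - 6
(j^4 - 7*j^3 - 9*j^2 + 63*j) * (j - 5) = j^5 - 12*j^4 + 26*j^3 + 108*j^2 - 315*j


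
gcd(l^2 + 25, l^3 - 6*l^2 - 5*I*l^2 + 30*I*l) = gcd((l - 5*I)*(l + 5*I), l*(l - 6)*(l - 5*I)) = l - 5*I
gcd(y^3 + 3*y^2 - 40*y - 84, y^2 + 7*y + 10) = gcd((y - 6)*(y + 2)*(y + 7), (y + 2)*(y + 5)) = y + 2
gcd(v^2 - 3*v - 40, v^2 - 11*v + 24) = v - 8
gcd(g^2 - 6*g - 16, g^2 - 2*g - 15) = 1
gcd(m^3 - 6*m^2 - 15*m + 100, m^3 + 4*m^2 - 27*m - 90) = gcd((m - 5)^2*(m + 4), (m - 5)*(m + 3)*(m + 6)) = m - 5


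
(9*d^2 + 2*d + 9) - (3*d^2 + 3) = 6*d^2 + 2*d + 6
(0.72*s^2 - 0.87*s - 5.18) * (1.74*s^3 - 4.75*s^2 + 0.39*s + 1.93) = 1.2528*s^5 - 4.9338*s^4 - 4.5999*s^3 + 25.6553*s^2 - 3.6993*s - 9.9974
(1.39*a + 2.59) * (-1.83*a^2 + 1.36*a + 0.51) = -2.5437*a^3 - 2.8493*a^2 + 4.2313*a + 1.3209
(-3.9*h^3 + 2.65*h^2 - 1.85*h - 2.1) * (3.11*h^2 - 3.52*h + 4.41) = -12.129*h^5 + 21.9695*h^4 - 32.2805*h^3 + 11.6675*h^2 - 0.7665*h - 9.261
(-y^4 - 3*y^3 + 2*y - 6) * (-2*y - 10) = 2*y^5 + 16*y^4 + 30*y^3 - 4*y^2 - 8*y + 60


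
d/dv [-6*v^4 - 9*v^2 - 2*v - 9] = -24*v^3 - 18*v - 2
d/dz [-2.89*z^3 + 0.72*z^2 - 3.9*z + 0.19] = -8.67*z^2 + 1.44*z - 3.9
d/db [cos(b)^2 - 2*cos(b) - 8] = 2*(1 - cos(b))*sin(b)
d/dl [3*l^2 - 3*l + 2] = 6*l - 3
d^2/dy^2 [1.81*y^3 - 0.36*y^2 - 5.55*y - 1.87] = 10.86*y - 0.72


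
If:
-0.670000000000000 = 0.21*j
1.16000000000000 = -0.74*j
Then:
No Solution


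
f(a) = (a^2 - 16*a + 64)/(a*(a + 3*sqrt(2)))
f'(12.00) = 0.03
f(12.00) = 0.08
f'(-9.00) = 1.37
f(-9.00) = 6.75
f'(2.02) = -2.80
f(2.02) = 2.83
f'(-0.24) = -259.69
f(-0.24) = -70.68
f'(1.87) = -3.37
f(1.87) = 3.29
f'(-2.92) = 18.43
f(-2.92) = -30.88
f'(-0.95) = -13.46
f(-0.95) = -25.61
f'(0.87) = -18.58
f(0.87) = 11.43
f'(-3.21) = 31.67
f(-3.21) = -37.91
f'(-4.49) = 576.63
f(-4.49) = 140.46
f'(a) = (2*a - 16)/(a*(a + 3*sqrt(2))) - (a^2 - 16*a + 64)/(a*(a + 3*sqrt(2))^2) - (a^2 - 16*a + 64)/(a^2*(a + 3*sqrt(2))) = (3*sqrt(2)*a^2 + 16*a^2 - 128*a - 192*sqrt(2))/(a^2*(a^2 + 6*sqrt(2)*a + 18))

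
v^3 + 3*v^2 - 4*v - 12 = (v - 2)*(v + 2)*(v + 3)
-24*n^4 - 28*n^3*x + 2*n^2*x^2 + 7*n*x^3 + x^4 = (-2*n + x)*(n + x)*(2*n + x)*(6*n + x)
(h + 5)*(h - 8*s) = h^2 - 8*h*s + 5*h - 40*s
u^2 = u^2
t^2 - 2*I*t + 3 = (t - 3*I)*(t + I)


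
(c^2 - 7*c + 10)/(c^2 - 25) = (c - 2)/(c + 5)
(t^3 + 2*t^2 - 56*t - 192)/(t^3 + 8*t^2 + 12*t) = (t^2 - 4*t - 32)/(t*(t + 2))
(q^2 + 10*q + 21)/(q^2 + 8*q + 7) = (q + 3)/(q + 1)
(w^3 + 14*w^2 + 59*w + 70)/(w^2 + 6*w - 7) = (w^2 + 7*w + 10)/(w - 1)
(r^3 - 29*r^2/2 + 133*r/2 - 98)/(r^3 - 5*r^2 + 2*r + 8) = (r^2 - 21*r/2 + 49/2)/(r^2 - r - 2)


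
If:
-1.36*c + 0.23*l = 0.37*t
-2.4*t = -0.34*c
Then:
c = 7.05882352941176*t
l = 43.3478260869565*t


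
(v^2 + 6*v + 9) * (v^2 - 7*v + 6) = v^4 - v^3 - 27*v^2 - 27*v + 54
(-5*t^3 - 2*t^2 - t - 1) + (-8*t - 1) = -5*t^3 - 2*t^2 - 9*t - 2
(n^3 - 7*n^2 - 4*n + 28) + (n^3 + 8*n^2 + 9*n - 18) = 2*n^3 + n^2 + 5*n + 10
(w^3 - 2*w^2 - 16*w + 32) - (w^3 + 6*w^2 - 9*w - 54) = -8*w^2 - 7*w + 86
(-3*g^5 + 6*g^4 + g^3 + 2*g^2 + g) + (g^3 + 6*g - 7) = -3*g^5 + 6*g^4 + 2*g^3 + 2*g^2 + 7*g - 7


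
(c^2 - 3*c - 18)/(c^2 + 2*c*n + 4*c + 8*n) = (c^2 - 3*c - 18)/(c^2 + 2*c*n + 4*c + 8*n)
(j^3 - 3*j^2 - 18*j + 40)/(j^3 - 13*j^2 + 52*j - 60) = (j + 4)/(j - 6)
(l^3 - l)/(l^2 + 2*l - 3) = l*(l + 1)/(l + 3)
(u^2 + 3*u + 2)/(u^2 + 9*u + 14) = (u + 1)/(u + 7)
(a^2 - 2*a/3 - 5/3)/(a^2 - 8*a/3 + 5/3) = (a + 1)/(a - 1)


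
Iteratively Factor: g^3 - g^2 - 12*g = (g - 4)*(g^2 + 3*g) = g*(g - 4)*(g + 3)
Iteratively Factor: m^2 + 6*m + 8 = (m + 2)*(m + 4)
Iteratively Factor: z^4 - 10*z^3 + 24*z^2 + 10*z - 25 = (z - 5)*(z^3 - 5*z^2 - z + 5) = (z - 5)*(z - 1)*(z^2 - 4*z - 5) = (z - 5)^2*(z - 1)*(z + 1)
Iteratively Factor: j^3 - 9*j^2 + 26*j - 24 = (j - 4)*(j^2 - 5*j + 6) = (j - 4)*(j - 2)*(j - 3)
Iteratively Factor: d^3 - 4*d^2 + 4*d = (d - 2)*(d^2 - 2*d) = d*(d - 2)*(d - 2)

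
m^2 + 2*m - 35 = (m - 5)*(m + 7)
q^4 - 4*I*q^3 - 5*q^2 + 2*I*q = q*(q - 2*I)*(q - I)^2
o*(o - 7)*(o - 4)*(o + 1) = o^4 - 10*o^3 + 17*o^2 + 28*o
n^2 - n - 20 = (n - 5)*(n + 4)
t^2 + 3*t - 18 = (t - 3)*(t + 6)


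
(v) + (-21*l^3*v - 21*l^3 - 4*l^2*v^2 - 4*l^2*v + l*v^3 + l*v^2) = -21*l^3*v - 21*l^3 - 4*l^2*v^2 - 4*l^2*v + l*v^3 + l*v^2 + v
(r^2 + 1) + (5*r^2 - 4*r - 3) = 6*r^2 - 4*r - 2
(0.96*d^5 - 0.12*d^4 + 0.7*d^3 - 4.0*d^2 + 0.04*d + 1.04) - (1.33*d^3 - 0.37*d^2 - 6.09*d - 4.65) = 0.96*d^5 - 0.12*d^4 - 0.63*d^3 - 3.63*d^2 + 6.13*d + 5.69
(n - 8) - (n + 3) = -11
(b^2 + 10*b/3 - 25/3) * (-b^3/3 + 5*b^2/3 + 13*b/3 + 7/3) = -b^5/3 + 5*b^4/9 + 38*b^3/3 + 26*b^2/9 - 85*b/3 - 175/9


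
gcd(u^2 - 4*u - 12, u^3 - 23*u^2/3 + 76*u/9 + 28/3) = u - 6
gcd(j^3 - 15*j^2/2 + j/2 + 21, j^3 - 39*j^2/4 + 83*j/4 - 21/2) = j^2 - 9*j + 14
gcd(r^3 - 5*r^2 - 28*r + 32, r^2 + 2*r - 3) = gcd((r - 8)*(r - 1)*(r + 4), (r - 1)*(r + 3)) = r - 1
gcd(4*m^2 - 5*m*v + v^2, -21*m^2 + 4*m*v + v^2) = 1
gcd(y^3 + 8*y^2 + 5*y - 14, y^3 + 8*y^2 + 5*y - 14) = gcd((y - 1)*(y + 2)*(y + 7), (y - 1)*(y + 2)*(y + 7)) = y^3 + 8*y^2 + 5*y - 14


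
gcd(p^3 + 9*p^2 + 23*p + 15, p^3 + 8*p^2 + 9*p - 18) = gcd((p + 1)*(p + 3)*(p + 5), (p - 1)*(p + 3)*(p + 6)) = p + 3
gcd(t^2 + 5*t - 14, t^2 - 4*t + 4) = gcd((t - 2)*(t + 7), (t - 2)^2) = t - 2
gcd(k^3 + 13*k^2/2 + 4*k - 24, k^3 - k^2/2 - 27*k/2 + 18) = k^2 + 5*k/2 - 6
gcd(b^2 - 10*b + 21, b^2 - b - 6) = b - 3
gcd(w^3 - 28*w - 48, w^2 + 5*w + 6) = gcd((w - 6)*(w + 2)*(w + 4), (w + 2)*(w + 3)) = w + 2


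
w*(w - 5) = w^2 - 5*w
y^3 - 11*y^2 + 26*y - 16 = (y - 8)*(y - 2)*(y - 1)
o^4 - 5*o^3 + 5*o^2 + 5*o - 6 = (o - 3)*(o - 2)*(o - 1)*(o + 1)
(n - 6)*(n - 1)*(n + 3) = n^3 - 4*n^2 - 15*n + 18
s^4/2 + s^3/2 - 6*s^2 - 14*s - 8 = (s/2 + 1)*(s - 4)*(s + 1)*(s + 2)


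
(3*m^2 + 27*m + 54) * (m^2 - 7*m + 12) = 3*m^4 + 6*m^3 - 99*m^2 - 54*m + 648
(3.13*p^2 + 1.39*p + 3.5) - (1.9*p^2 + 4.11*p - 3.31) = 1.23*p^2 - 2.72*p + 6.81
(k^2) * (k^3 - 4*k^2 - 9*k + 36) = k^5 - 4*k^4 - 9*k^3 + 36*k^2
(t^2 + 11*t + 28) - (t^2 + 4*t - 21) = 7*t + 49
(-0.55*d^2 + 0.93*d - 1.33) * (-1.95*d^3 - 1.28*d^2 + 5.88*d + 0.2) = 1.0725*d^5 - 1.1095*d^4 - 1.8309*d^3 + 7.0608*d^2 - 7.6344*d - 0.266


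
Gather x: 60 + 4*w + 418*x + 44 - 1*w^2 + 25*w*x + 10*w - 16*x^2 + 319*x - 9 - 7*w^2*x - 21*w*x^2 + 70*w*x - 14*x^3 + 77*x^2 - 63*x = -w^2 + 14*w - 14*x^3 + x^2*(61 - 21*w) + x*(-7*w^2 + 95*w + 674) + 95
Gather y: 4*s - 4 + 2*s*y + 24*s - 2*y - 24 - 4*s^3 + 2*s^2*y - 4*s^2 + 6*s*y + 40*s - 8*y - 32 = -4*s^3 - 4*s^2 + 68*s + y*(2*s^2 + 8*s - 10) - 60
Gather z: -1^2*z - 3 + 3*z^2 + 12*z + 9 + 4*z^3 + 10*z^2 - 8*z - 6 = 4*z^3 + 13*z^2 + 3*z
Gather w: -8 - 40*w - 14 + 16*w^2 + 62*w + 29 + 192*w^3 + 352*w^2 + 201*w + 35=192*w^3 + 368*w^2 + 223*w + 42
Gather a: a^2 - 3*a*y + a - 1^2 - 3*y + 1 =a^2 + a*(1 - 3*y) - 3*y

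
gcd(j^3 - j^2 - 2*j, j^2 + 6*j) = j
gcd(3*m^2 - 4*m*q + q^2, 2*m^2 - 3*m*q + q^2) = -m + q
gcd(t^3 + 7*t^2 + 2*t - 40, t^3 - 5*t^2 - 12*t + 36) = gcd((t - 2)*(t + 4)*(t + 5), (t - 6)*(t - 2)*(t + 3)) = t - 2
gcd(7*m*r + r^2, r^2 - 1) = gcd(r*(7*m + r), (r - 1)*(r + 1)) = 1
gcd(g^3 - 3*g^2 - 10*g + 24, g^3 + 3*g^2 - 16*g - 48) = g^2 - g - 12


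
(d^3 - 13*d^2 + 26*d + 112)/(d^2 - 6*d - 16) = d - 7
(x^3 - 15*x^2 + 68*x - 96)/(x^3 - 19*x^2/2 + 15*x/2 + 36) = 2*(x - 4)/(2*x + 3)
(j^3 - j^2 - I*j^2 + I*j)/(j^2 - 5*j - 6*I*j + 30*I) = j*(j^2 - j - I*j + I)/(j^2 - 5*j - 6*I*j + 30*I)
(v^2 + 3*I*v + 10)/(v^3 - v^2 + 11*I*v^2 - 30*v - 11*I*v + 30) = (v - 2*I)/(v^2 + v*(-1 + 6*I) - 6*I)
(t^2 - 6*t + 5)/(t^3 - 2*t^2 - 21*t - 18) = (-t^2 + 6*t - 5)/(-t^3 + 2*t^2 + 21*t + 18)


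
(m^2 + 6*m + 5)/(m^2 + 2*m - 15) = (m + 1)/(m - 3)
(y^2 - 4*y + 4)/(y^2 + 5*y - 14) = (y - 2)/(y + 7)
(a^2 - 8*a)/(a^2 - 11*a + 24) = a/(a - 3)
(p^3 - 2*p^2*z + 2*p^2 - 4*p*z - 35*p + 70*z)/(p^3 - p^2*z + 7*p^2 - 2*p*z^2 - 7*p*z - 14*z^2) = (p - 5)/(p + z)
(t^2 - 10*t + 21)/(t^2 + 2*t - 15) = (t - 7)/(t + 5)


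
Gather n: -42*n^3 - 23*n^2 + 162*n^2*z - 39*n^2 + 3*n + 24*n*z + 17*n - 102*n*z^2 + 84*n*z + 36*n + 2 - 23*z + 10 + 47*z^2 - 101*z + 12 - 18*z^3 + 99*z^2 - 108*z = -42*n^3 + n^2*(162*z - 62) + n*(-102*z^2 + 108*z + 56) - 18*z^3 + 146*z^2 - 232*z + 24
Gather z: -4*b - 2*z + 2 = -4*b - 2*z + 2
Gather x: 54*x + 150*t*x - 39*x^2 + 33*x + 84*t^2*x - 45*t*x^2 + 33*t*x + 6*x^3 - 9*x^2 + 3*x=6*x^3 + x^2*(-45*t - 48) + x*(84*t^2 + 183*t + 90)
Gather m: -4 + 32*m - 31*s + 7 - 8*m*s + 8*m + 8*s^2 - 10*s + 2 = m*(40 - 8*s) + 8*s^2 - 41*s + 5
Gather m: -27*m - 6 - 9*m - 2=-36*m - 8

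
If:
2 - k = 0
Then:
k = 2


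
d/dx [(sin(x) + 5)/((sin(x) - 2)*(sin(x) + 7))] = (-10*sin(x) + cos(x)^2 - 40)*cos(x)/((sin(x) - 2)^2*(sin(x) + 7)^2)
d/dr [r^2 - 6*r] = 2*r - 6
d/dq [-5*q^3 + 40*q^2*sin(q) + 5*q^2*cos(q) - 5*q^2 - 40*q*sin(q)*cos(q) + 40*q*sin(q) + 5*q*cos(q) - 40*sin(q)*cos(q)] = -5*q^2*sin(q) + 40*q^2*cos(q) - 15*q^2 + 75*q*sin(q) + 50*q*cos(q) - 40*q*cos(2*q) - 10*q + 40*sin(q) - 20*sin(2*q) + 5*cos(q) - 40*cos(2*q)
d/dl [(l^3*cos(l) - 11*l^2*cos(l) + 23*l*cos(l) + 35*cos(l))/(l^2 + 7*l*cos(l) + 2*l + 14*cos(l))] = ((l^2 + 7*l*cos(l) + 2*l + 14*cos(l))*(-l^3*sin(l) + 11*l^2*sin(l) + 3*l^2*cos(l) - 23*l*sin(l) - 22*l*cos(l) - 35*sin(l) + 23*cos(l)) + (-l^3 + 11*l^2 - 23*l - 35)*(-7*l*sin(l) + 2*l - 14*sin(l) + 7*cos(l) + 2)*cos(l))/((l + 2)^2*(l + 7*cos(l))^2)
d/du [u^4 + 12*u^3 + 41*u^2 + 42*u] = 4*u^3 + 36*u^2 + 82*u + 42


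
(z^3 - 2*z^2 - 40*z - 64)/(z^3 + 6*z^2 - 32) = (z^2 - 6*z - 16)/(z^2 + 2*z - 8)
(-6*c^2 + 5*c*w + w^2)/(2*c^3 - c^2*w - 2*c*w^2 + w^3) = (6*c + w)/(-2*c^2 - c*w + w^2)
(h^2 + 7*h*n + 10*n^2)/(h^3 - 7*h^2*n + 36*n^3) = (h + 5*n)/(h^2 - 9*h*n + 18*n^2)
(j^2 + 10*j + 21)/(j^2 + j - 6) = (j + 7)/(j - 2)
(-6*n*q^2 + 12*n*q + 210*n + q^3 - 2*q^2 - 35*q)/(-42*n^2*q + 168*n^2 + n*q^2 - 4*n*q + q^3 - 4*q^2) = (q^2 - 2*q - 35)/(7*n*q - 28*n + q^2 - 4*q)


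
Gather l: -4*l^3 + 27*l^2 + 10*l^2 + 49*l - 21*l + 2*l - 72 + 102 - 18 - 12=-4*l^3 + 37*l^2 + 30*l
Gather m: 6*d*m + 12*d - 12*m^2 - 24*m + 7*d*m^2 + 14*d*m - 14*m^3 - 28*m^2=12*d - 14*m^3 + m^2*(7*d - 40) + m*(20*d - 24)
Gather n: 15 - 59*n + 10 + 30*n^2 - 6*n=30*n^2 - 65*n + 25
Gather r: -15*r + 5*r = -10*r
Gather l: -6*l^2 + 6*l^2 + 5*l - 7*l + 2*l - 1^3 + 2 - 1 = 0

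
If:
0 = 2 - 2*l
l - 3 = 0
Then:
No Solution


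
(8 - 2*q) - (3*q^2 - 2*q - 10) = 18 - 3*q^2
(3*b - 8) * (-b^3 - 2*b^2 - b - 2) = -3*b^4 + 2*b^3 + 13*b^2 + 2*b + 16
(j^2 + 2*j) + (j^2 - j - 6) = 2*j^2 + j - 6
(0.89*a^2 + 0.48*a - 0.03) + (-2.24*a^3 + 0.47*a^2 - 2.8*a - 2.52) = -2.24*a^3 + 1.36*a^2 - 2.32*a - 2.55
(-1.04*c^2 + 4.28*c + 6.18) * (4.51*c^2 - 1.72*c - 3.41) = -4.6904*c^4 + 21.0916*c^3 + 24.0566*c^2 - 25.2244*c - 21.0738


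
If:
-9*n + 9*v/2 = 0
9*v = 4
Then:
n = 2/9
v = 4/9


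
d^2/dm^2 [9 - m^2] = -2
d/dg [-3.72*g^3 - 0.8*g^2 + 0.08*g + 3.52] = -11.16*g^2 - 1.6*g + 0.08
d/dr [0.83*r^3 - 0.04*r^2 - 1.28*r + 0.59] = 2.49*r^2 - 0.08*r - 1.28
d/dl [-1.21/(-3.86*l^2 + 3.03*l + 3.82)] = (3.6663 - 9.3412*l)/(-3.86*l^2 + 3.03*l + 3.82)^2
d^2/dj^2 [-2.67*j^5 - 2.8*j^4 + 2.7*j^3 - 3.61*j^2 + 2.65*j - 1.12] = -53.4*j^3 - 33.6*j^2 + 16.2*j - 7.22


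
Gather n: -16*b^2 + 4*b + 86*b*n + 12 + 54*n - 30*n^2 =-16*b^2 + 4*b - 30*n^2 + n*(86*b + 54) + 12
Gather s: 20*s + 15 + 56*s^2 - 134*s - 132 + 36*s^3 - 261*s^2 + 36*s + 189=36*s^3 - 205*s^2 - 78*s + 72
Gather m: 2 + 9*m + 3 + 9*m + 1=18*m + 6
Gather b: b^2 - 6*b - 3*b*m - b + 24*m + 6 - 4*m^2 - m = b^2 + b*(-3*m - 7) - 4*m^2 + 23*m + 6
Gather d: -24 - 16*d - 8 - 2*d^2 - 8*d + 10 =-2*d^2 - 24*d - 22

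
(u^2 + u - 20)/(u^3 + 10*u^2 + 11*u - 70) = (u - 4)/(u^2 + 5*u - 14)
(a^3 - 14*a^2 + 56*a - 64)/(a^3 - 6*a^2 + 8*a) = (a - 8)/a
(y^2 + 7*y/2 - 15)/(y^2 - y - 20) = (-y^2 - 7*y/2 + 15)/(-y^2 + y + 20)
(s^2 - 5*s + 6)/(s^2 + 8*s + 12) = (s^2 - 5*s + 6)/(s^2 + 8*s + 12)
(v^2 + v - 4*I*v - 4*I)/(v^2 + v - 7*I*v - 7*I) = (v - 4*I)/(v - 7*I)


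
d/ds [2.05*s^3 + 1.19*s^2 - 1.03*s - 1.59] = 6.15*s^2 + 2.38*s - 1.03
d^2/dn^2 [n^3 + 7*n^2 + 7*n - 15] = 6*n + 14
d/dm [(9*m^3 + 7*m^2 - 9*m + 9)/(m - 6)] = (18*m^3 - 155*m^2 - 84*m + 45)/(m^2 - 12*m + 36)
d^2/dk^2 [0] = 0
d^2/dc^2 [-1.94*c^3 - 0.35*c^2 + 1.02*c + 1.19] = -11.64*c - 0.7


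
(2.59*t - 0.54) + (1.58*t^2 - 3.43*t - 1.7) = 1.58*t^2 - 0.84*t - 2.24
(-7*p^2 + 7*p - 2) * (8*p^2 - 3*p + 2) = -56*p^4 + 77*p^3 - 51*p^2 + 20*p - 4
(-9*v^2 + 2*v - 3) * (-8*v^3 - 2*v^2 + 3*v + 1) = 72*v^5 + 2*v^4 - 7*v^3 + 3*v^2 - 7*v - 3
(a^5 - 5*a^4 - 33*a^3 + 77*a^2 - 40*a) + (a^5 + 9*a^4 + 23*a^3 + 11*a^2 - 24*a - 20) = 2*a^5 + 4*a^4 - 10*a^3 + 88*a^2 - 64*a - 20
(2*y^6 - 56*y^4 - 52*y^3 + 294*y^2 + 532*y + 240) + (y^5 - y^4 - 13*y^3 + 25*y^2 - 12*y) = 2*y^6 + y^5 - 57*y^4 - 65*y^3 + 319*y^2 + 520*y + 240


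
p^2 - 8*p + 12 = (p - 6)*(p - 2)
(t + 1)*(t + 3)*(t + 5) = t^3 + 9*t^2 + 23*t + 15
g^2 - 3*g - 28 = (g - 7)*(g + 4)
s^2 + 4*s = s*(s + 4)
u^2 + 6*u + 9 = (u + 3)^2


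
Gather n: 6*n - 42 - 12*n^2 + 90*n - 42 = -12*n^2 + 96*n - 84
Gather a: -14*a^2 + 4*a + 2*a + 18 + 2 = -14*a^2 + 6*a + 20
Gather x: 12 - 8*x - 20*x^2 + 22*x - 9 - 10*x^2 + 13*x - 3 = -30*x^2 + 27*x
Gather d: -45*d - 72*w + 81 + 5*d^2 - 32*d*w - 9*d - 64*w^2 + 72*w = 5*d^2 + d*(-32*w - 54) - 64*w^2 + 81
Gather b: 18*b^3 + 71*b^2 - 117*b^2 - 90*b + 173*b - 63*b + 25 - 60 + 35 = 18*b^3 - 46*b^2 + 20*b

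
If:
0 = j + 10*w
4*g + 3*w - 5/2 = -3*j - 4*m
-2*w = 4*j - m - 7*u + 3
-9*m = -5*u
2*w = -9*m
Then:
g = 1925/1574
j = -675/787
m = -15/787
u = -27/787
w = 135/1574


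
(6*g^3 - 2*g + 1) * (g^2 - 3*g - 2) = 6*g^5 - 18*g^4 - 14*g^3 + 7*g^2 + g - 2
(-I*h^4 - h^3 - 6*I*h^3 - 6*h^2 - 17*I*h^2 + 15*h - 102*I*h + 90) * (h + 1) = -I*h^5 - h^4 - 7*I*h^4 - 7*h^3 - 23*I*h^3 + 9*h^2 - 119*I*h^2 + 105*h - 102*I*h + 90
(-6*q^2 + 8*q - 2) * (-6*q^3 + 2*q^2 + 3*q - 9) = 36*q^5 - 60*q^4 + 10*q^3 + 74*q^2 - 78*q + 18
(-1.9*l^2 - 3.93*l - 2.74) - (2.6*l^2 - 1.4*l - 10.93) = -4.5*l^2 - 2.53*l + 8.19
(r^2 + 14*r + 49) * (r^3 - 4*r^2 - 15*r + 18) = r^5 + 10*r^4 - 22*r^3 - 388*r^2 - 483*r + 882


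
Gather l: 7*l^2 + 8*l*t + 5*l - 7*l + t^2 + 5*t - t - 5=7*l^2 + l*(8*t - 2) + t^2 + 4*t - 5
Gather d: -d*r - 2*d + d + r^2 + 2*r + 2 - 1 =d*(-r - 1) + r^2 + 2*r + 1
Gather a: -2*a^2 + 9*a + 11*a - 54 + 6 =-2*a^2 + 20*a - 48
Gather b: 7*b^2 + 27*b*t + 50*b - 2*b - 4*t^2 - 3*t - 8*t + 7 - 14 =7*b^2 + b*(27*t + 48) - 4*t^2 - 11*t - 7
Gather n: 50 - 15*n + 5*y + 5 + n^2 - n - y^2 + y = n^2 - 16*n - y^2 + 6*y + 55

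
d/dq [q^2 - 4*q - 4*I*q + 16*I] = 2*q - 4 - 4*I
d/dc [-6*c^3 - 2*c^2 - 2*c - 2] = -18*c^2 - 4*c - 2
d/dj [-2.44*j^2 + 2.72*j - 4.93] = 2.72 - 4.88*j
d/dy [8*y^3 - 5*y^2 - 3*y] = 24*y^2 - 10*y - 3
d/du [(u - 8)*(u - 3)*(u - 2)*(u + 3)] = 4*u^3 - 30*u^2 + 14*u + 90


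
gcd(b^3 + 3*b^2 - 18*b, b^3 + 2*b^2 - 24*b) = b^2 + 6*b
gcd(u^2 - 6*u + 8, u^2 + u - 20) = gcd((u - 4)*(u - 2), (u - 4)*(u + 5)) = u - 4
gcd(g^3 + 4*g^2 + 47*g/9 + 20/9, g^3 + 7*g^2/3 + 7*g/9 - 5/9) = g^2 + 8*g/3 + 5/3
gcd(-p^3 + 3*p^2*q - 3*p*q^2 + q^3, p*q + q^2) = 1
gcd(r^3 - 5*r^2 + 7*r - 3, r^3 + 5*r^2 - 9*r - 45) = r - 3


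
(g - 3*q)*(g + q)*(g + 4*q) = g^3 + 2*g^2*q - 11*g*q^2 - 12*q^3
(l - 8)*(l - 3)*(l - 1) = l^3 - 12*l^2 + 35*l - 24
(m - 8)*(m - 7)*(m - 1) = m^3 - 16*m^2 + 71*m - 56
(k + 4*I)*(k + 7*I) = k^2 + 11*I*k - 28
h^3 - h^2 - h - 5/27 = (h - 5/3)*(h + 1/3)^2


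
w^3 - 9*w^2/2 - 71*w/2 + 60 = (w - 8)*(w - 3/2)*(w + 5)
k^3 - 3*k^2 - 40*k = k*(k - 8)*(k + 5)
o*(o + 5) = o^2 + 5*o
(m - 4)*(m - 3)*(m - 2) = m^3 - 9*m^2 + 26*m - 24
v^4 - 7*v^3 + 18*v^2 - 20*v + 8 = (v - 2)^3*(v - 1)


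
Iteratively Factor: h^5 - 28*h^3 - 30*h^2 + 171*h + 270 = (h + 3)*(h^4 - 3*h^3 - 19*h^2 + 27*h + 90) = (h - 3)*(h + 3)*(h^3 - 19*h - 30) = (h - 3)*(h + 3)^2*(h^2 - 3*h - 10) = (h - 5)*(h - 3)*(h + 3)^2*(h + 2)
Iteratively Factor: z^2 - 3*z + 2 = (z - 2)*(z - 1)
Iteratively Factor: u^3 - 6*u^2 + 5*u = (u - 1)*(u^2 - 5*u) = (u - 5)*(u - 1)*(u)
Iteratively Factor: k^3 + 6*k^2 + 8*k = (k + 4)*(k^2 + 2*k) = (k + 2)*(k + 4)*(k)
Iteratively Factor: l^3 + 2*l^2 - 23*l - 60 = (l + 4)*(l^2 - 2*l - 15) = (l + 3)*(l + 4)*(l - 5)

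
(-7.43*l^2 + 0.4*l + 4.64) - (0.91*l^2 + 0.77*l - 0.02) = -8.34*l^2 - 0.37*l + 4.66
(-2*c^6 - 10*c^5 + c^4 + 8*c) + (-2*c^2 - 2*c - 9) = -2*c^6 - 10*c^5 + c^4 - 2*c^2 + 6*c - 9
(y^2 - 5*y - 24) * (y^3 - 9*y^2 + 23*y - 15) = y^5 - 14*y^4 + 44*y^3 + 86*y^2 - 477*y + 360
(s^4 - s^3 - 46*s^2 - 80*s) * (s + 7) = s^5 + 6*s^4 - 53*s^3 - 402*s^2 - 560*s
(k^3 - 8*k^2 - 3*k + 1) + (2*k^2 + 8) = k^3 - 6*k^2 - 3*k + 9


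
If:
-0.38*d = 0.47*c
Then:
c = -0.808510638297872*d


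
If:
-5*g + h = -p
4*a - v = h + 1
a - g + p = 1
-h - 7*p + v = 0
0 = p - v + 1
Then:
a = 0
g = -2/5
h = -13/5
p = 3/5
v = 8/5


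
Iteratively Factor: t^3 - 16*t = (t + 4)*(t^2 - 4*t) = t*(t + 4)*(t - 4)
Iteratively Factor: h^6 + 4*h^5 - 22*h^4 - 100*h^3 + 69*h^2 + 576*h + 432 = (h + 4)*(h^5 - 22*h^3 - 12*h^2 + 117*h + 108) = (h + 3)*(h + 4)*(h^4 - 3*h^3 - 13*h^2 + 27*h + 36) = (h - 3)*(h + 3)*(h + 4)*(h^3 - 13*h - 12) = (h - 3)*(h + 1)*(h + 3)*(h + 4)*(h^2 - h - 12) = (h - 3)*(h + 1)*(h + 3)^2*(h + 4)*(h - 4)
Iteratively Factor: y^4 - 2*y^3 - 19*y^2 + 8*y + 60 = (y - 2)*(y^3 - 19*y - 30) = (y - 5)*(y - 2)*(y^2 + 5*y + 6) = (y - 5)*(y - 2)*(y + 3)*(y + 2)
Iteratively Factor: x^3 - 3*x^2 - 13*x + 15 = (x - 5)*(x^2 + 2*x - 3) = (x - 5)*(x + 3)*(x - 1)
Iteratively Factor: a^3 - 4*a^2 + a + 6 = (a + 1)*(a^2 - 5*a + 6) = (a - 2)*(a + 1)*(a - 3)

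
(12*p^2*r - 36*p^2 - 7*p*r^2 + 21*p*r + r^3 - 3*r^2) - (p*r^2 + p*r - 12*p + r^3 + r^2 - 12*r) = 12*p^2*r - 36*p^2 - 8*p*r^2 + 20*p*r + 12*p - 4*r^2 + 12*r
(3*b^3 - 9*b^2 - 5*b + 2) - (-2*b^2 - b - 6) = 3*b^3 - 7*b^2 - 4*b + 8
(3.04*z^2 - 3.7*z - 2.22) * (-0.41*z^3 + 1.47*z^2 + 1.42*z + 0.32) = -1.2464*z^5 + 5.9858*z^4 - 0.212000000000001*z^3 - 7.5446*z^2 - 4.3364*z - 0.7104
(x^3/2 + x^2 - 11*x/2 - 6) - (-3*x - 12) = x^3/2 + x^2 - 5*x/2 + 6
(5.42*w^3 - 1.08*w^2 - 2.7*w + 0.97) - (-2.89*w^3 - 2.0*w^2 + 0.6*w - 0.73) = 8.31*w^3 + 0.92*w^2 - 3.3*w + 1.7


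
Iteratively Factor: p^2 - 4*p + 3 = (p - 3)*(p - 1)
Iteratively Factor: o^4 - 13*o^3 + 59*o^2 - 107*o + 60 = (o - 1)*(o^3 - 12*o^2 + 47*o - 60) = (o - 3)*(o - 1)*(o^2 - 9*o + 20) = (o - 4)*(o - 3)*(o - 1)*(o - 5)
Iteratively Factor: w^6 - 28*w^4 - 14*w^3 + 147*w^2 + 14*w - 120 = (w - 2)*(w^5 + 2*w^4 - 24*w^3 - 62*w^2 + 23*w + 60) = (w - 2)*(w - 1)*(w^4 + 3*w^3 - 21*w^2 - 83*w - 60) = (w - 2)*(w - 1)*(w + 3)*(w^3 - 21*w - 20) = (w - 5)*(w - 2)*(w - 1)*(w + 3)*(w^2 + 5*w + 4) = (w - 5)*(w - 2)*(w - 1)*(w + 3)*(w + 4)*(w + 1)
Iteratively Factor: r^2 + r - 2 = (r + 2)*(r - 1)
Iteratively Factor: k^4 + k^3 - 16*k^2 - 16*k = (k)*(k^3 + k^2 - 16*k - 16) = k*(k + 4)*(k^2 - 3*k - 4) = k*(k - 4)*(k + 4)*(k + 1)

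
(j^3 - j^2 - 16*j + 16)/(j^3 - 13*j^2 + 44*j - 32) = (j + 4)/(j - 8)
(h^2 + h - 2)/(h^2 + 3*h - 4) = (h + 2)/(h + 4)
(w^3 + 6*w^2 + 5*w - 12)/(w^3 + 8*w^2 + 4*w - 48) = (w^2 + 2*w - 3)/(w^2 + 4*w - 12)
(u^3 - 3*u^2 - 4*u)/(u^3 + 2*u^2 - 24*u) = (u + 1)/(u + 6)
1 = 1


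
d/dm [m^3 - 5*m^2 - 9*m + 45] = 3*m^2 - 10*m - 9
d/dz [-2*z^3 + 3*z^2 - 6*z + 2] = -6*z^2 + 6*z - 6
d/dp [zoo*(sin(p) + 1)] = zoo*cos(p)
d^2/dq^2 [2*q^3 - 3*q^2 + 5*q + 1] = 12*q - 6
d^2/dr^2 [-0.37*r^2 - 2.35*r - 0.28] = -0.740000000000000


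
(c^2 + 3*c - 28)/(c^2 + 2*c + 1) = (c^2 + 3*c - 28)/(c^2 + 2*c + 1)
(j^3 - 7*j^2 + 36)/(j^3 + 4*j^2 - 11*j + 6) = (j^3 - 7*j^2 + 36)/(j^3 + 4*j^2 - 11*j + 6)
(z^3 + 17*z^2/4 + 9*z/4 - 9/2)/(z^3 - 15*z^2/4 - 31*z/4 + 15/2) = (z + 3)/(z - 5)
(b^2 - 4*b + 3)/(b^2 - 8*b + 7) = (b - 3)/(b - 7)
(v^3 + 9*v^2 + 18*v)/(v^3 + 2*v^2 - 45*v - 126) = v/(v - 7)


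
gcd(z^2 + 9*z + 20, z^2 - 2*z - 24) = z + 4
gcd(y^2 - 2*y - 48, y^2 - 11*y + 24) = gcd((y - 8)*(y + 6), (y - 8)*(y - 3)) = y - 8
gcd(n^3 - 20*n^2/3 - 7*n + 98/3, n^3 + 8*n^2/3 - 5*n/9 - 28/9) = n + 7/3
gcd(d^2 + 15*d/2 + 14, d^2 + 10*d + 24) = d + 4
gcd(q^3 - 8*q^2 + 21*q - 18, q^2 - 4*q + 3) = q - 3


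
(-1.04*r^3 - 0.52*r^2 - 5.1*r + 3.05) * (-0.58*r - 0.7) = 0.6032*r^4 + 1.0296*r^3 + 3.322*r^2 + 1.801*r - 2.135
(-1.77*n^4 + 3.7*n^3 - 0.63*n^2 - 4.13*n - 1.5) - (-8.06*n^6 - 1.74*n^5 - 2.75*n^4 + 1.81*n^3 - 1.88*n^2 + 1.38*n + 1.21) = 8.06*n^6 + 1.74*n^5 + 0.98*n^4 + 1.89*n^3 + 1.25*n^2 - 5.51*n - 2.71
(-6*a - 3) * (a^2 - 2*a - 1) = -6*a^3 + 9*a^2 + 12*a + 3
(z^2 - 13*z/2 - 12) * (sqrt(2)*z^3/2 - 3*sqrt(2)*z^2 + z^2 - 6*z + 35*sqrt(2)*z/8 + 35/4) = sqrt(2)*z^5/2 - 25*sqrt(2)*z^4/4 + z^4 - 25*z^3/2 + 143*sqrt(2)*z^3/8 + 121*sqrt(2)*z^2/16 + 143*z^2/4 - 105*sqrt(2)*z/2 + 121*z/8 - 105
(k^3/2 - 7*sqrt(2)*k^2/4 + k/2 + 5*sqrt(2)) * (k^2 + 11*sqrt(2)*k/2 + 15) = k^5/2 + sqrt(2)*k^4 - 45*k^3/4 - 37*sqrt(2)*k^2/2 + 125*k/2 + 75*sqrt(2)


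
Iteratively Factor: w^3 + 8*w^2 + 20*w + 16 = (w + 2)*(w^2 + 6*w + 8) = (w + 2)^2*(w + 4)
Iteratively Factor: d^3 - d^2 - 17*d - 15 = (d + 3)*(d^2 - 4*d - 5) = (d - 5)*(d + 3)*(d + 1)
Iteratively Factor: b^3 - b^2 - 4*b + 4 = (b + 2)*(b^2 - 3*b + 2) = (b - 1)*(b + 2)*(b - 2)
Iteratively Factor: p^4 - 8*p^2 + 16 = (p - 2)*(p^3 + 2*p^2 - 4*p - 8) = (p - 2)^2*(p^2 + 4*p + 4) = (p - 2)^2*(p + 2)*(p + 2)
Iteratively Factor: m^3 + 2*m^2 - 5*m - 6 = (m - 2)*(m^2 + 4*m + 3) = (m - 2)*(m + 1)*(m + 3)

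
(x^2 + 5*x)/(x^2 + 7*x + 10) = x/(x + 2)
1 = 1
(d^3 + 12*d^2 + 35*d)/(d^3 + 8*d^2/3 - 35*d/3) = 3*(d + 7)/(3*d - 7)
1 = 1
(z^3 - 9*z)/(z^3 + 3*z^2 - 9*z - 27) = z/(z + 3)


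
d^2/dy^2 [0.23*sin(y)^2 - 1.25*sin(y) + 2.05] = 1.25*sin(y) + 0.46*cos(2*y)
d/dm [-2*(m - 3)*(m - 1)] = 8 - 4*m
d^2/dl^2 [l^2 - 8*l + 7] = 2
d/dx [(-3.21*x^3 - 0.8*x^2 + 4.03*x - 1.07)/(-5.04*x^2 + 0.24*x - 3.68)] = (16.1784*x^4 - 1.5408*x^3 + 55.5576*x^2 - 4.8976*x - 14.5736)/(25.4016*x^4 - 2.4192*x^3 + 37.152*x^2 - 1.7664*x + 13.5424)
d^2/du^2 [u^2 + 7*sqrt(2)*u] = 2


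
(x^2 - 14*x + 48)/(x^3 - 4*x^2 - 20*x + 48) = (x - 8)/(x^2 + 2*x - 8)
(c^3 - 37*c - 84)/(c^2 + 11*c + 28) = (c^2 - 4*c - 21)/(c + 7)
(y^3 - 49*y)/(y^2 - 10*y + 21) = y*(y + 7)/(y - 3)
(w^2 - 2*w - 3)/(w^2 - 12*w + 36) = (w^2 - 2*w - 3)/(w^2 - 12*w + 36)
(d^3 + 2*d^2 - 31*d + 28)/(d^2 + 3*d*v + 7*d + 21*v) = (d^2 - 5*d + 4)/(d + 3*v)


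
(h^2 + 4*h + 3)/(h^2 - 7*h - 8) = (h + 3)/(h - 8)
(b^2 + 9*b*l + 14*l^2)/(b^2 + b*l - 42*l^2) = (b + 2*l)/(b - 6*l)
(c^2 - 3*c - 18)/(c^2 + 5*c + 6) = (c - 6)/(c + 2)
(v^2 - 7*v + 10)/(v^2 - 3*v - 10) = (v - 2)/(v + 2)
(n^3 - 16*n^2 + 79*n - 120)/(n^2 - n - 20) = (n^2 - 11*n + 24)/(n + 4)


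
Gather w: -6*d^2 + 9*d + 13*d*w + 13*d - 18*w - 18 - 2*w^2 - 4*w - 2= -6*d^2 + 22*d - 2*w^2 + w*(13*d - 22) - 20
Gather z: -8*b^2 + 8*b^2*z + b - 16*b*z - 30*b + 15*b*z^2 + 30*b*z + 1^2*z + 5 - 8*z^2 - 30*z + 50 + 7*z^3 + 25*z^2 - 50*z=-8*b^2 - 29*b + 7*z^3 + z^2*(15*b + 17) + z*(8*b^2 + 14*b - 79) + 55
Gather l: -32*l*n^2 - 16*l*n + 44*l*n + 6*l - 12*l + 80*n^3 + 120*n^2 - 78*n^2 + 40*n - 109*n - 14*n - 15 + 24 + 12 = l*(-32*n^2 + 28*n - 6) + 80*n^3 + 42*n^2 - 83*n + 21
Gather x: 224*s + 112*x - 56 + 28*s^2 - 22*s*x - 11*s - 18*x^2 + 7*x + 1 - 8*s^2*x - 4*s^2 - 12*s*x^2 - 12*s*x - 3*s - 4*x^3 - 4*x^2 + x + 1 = 24*s^2 + 210*s - 4*x^3 + x^2*(-12*s - 22) + x*(-8*s^2 - 34*s + 120) - 54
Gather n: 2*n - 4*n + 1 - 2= -2*n - 1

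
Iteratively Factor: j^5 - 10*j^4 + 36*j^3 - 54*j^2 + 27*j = (j - 3)*(j^4 - 7*j^3 + 15*j^2 - 9*j) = (j - 3)^2*(j^3 - 4*j^2 + 3*j) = (j - 3)^2*(j - 1)*(j^2 - 3*j) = (j - 3)^3*(j - 1)*(j)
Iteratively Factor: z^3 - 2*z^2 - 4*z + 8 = (z - 2)*(z^2 - 4) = (z - 2)^2*(z + 2)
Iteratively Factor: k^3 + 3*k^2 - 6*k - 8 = (k + 1)*(k^2 + 2*k - 8) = (k + 1)*(k + 4)*(k - 2)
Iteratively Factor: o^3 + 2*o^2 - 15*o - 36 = (o + 3)*(o^2 - o - 12) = (o + 3)^2*(o - 4)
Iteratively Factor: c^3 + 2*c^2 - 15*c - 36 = (c - 4)*(c^2 + 6*c + 9) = (c - 4)*(c + 3)*(c + 3)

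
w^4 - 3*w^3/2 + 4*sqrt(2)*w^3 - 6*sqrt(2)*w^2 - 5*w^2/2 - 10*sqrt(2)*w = w*(w - 5/2)*(w + 1)*(w + 4*sqrt(2))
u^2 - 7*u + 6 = (u - 6)*(u - 1)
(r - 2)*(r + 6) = r^2 + 4*r - 12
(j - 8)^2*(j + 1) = j^3 - 15*j^2 + 48*j + 64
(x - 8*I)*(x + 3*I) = x^2 - 5*I*x + 24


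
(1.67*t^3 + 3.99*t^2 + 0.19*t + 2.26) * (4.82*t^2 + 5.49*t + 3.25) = 8.0494*t^5 + 28.4001*t^4 + 28.2484*t^3 + 24.9038*t^2 + 13.0249*t + 7.345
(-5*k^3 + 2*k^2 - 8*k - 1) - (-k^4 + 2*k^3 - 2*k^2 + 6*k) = k^4 - 7*k^3 + 4*k^2 - 14*k - 1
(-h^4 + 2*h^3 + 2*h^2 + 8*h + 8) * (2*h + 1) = -2*h^5 + 3*h^4 + 6*h^3 + 18*h^2 + 24*h + 8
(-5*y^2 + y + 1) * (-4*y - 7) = 20*y^3 + 31*y^2 - 11*y - 7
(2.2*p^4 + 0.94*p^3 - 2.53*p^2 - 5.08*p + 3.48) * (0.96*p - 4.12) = 2.112*p^5 - 8.1616*p^4 - 6.3016*p^3 + 5.5468*p^2 + 24.2704*p - 14.3376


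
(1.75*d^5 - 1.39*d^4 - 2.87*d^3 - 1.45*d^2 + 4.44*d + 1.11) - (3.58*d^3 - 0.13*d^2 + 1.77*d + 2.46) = 1.75*d^5 - 1.39*d^4 - 6.45*d^3 - 1.32*d^2 + 2.67*d - 1.35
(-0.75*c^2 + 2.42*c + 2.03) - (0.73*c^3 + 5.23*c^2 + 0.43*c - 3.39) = -0.73*c^3 - 5.98*c^2 + 1.99*c + 5.42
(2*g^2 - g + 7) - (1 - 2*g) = 2*g^2 + g + 6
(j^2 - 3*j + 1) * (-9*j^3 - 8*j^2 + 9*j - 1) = -9*j^5 + 19*j^4 + 24*j^3 - 36*j^2 + 12*j - 1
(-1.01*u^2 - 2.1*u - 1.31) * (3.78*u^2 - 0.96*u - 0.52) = -3.8178*u^4 - 6.9684*u^3 - 2.4106*u^2 + 2.3496*u + 0.6812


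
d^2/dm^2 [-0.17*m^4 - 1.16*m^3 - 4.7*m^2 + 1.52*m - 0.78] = -2.04*m^2 - 6.96*m - 9.4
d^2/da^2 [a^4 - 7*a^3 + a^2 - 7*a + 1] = 12*a^2 - 42*a + 2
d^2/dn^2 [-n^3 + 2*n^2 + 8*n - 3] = 4 - 6*n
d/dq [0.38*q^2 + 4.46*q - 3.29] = 0.76*q + 4.46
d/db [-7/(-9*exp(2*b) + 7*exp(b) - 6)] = (49 - 126*exp(b))*exp(b)/(9*exp(2*b) - 7*exp(b) + 6)^2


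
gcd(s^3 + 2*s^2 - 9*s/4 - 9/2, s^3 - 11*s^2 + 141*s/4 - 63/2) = s - 3/2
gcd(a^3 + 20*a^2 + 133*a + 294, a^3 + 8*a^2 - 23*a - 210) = a^2 + 13*a + 42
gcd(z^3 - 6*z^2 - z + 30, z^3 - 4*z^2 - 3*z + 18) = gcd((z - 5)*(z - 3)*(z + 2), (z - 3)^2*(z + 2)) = z^2 - z - 6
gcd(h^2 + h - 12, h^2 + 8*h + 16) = h + 4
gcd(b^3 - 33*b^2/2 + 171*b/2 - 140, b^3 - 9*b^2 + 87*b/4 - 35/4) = b^2 - 17*b/2 + 35/2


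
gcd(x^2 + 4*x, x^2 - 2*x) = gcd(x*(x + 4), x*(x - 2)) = x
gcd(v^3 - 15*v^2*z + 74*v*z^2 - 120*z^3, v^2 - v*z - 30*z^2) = -v + 6*z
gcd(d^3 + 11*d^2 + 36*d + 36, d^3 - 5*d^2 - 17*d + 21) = d + 3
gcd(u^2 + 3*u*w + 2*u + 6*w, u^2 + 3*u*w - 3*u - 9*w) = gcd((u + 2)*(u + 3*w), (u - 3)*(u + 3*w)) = u + 3*w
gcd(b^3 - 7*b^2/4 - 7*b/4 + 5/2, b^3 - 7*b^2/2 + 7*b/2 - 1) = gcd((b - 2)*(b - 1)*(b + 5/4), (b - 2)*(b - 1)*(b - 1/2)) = b^2 - 3*b + 2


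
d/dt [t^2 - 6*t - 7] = 2*t - 6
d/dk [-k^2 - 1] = -2*k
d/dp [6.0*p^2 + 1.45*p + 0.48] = 12.0*p + 1.45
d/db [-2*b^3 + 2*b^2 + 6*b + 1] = -6*b^2 + 4*b + 6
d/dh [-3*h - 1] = -3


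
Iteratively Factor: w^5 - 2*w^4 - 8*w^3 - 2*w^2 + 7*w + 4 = (w + 1)*(w^4 - 3*w^3 - 5*w^2 + 3*w + 4) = (w - 1)*(w + 1)*(w^3 - 2*w^2 - 7*w - 4) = (w - 1)*(w + 1)^2*(w^2 - 3*w - 4) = (w - 4)*(w - 1)*(w + 1)^2*(w + 1)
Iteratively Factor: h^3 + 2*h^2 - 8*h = (h + 4)*(h^2 - 2*h) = (h - 2)*(h + 4)*(h)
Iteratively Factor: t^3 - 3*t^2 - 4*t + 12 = (t + 2)*(t^2 - 5*t + 6) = (t - 2)*(t + 2)*(t - 3)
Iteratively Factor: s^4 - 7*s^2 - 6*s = (s + 1)*(s^3 - s^2 - 6*s) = s*(s + 1)*(s^2 - s - 6) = s*(s + 1)*(s + 2)*(s - 3)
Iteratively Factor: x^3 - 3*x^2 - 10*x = (x)*(x^2 - 3*x - 10) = x*(x + 2)*(x - 5)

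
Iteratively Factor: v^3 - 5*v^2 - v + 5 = (v - 1)*(v^2 - 4*v - 5) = (v - 1)*(v + 1)*(v - 5)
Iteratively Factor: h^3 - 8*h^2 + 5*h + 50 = (h - 5)*(h^2 - 3*h - 10) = (h - 5)*(h + 2)*(h - 5)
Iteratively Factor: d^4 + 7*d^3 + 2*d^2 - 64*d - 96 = (d + 4)*(d^3 + 3*d^2 - 10*d - 24) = (d - 3)*(d + 4)*(d^2 + 6*d + 8) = (d - 3)*(d + 2)*(d + 4)*(d + 4)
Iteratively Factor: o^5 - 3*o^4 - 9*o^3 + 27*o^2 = (o - 3)*(o^4 - 9*o^2) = o*(o - 3)*(o^3 - 9*o) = o^2*(o - 3)*(o^2 - 9) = o^2*(o - 3)^2*(o + 3)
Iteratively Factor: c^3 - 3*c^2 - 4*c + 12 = (c - 3)*(c^2 - 4) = (c - 3)*(c - 2)*(c + 2)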